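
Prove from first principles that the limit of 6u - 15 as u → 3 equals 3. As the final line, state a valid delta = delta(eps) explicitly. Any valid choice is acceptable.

delta = eps/6

Let eps > 0 be given. We need delta > 0 so that 0 < |u − 3| < delta implies |(6u - 15) − 3| < eps.
|(6u - 15) − 3| = |6u - 18| = 6|u − 3|.
So 6|u − 3| < eps exactly when |u − 3| < eps/6.
Take delta = eps/6. If 0 < |u − 3| < delta then |(6u - 15) − 3| = 6|u − 3| < 6·(eps/6) = eps.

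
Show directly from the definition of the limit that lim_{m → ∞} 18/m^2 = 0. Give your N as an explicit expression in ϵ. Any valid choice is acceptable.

Fix ϵ > 0. For m ≥ 1, |18/m^2 − 0| = 18/m^2.
18/m^2 < ϵ ⇔ m^2 > 18/ϵ ⇔ m > (18/ϵ)^{1/2}.
Take N = (18/ϵ)^{1/2}. Then m > N implies 18/m^2 < ϵ.

N = (18/ϵ)^{1/2}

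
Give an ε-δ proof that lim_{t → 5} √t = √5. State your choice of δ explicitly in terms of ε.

Fix ε > 0. We want δ > 0 such that 0 < |t − 5| < δ implies |√t − √5| < ε.
Multiplying by the conjugate, |√t − √5| = |t − 5|/(√t + √5).
Restrict δ ≤ 5 so that |t − 5| < 5 forces t > 0, and then √t + √5 > √5.
Hence |√t − √5| < |t − 5|/√5, which is < ε once |t − 5| < √5·ε.
Take δ = min(5, √5·ε). If 0 < |t − 5| < δ then t > 0 and |√t − √5| < |t − 5|/√5 < ε.

δ = min(5, √5·ε)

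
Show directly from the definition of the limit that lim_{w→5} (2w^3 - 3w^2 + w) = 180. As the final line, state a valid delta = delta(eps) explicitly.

Let eps > 0. We want delta > 0 such that 0 < |w − 5| < delta implies |(2w^3 - 3w^2 + w) − 180| < eps.
(2w^3 - 3w^2 + w) − 180 = 2w^3 - 3w^2 + w - 180 = (w − 5)(2w^2 + 7w + 36).
So |(2w^3 - 3w^2 + w) − 180| = |w − 5|·|2w^2 + 7w + 36|.
Assume first that |w − 5| < 1, so |w| < 6. Then |2w^2 + 7w + 36| ≤ 2·6^2 + 7·6 + 36 = 150.
Hence |(2w^3 - 3w^2 + w) − 180| ≤ 150|w − 5| < eps provided |w − 5| < eps/150.
Take delta = min(1, eps/150). Then 0 < |w − 5| < delta gives both |w − 5| < 1 and |w − 5| < eps/150, so |(2w^3 - 3w^2 + w) − 180| < eps.

delta = min(1, eps/150)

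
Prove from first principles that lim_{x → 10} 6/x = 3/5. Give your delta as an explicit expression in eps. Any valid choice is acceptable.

Let eps > 0. We seek delta > 0 such that 0 < |x − 10| < delta implies |6/x − (3/5)| < eps.
|6/x − (3/5)| = 6·|10 − x|/(10·|x|) = 6|x − 10|/(10|x|).
Require delta ≤ 5 so that |x| > 10 − 5 = 5, hence 10|x| > 50.
Then |6/x − (3/5)| < 6|x − 10|/50, which is < eps when |x − 10| < (25/3)eps.
Take delta = min(5, (25/3)eps). Then 0 < |x − 10| < delta gives both |x − 10| < 5 and |x − 10| < (25/3)eps, so |6/x − (3/5)| < eps.

delta = min(5, (25/3)eps)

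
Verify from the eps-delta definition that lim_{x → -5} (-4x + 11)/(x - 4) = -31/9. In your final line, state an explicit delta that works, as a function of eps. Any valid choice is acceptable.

Let eps > 0. We want delta > 0 with 0 < |x + 5| < delta ⇒ |(-4x + 11)/(x - 4) + 31/9| < eps.
Combining over a common denominator, (-4x + 11)/(x - 4) + 31/9 = [(-4x + 11)·(-9) − 31·(x - 4)] / [(-9)·(x - 4)] = 5(x + 5) / ((-9)(x - 4)).
So |(-4x + 11)/(x - 4) + 31/9| = 5|x + 5| / (9·|x − 4|).
Restrict delta ≤ 9/2. Then |x + 5| < 9/2 gives |x − 4| = |(x + 5) + (-9)| ≥ 9 − 9/2 = 9/2.
Hence |(-4x + 11)/(x - 4) + 31/9| < 5|x + 5|/(9·(9/2)) = (10/81)|x + 5|, which is < eps once |x + 5| < (81/10)eps.
Take delta = min(9/2, (81/10)eps). Then 0 < |x + 5| < delta forces both bounds, so |(-4x + 11)/(x - 4) + 31/9| < eps.

delta = min(9/2, (81/10)eps)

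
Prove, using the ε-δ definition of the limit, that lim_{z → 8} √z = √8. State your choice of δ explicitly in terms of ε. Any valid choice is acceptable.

Let ε > 0. We want δ > 0 such that 0 < |z − 8| < δ implies |√z − √8| < ε.
Multiplying by the conjugate, |√z − √8| = |z − 8|/(√z + √8).
Restrict δ ≤ 8 so that |z − 8| < 8 forces z > 0, and then √z + √8 > √8.
Hence |√z − √8| < |z − 8|/√8, which is < ε once |z − 8| < √8·ε.
Take δ = min(8, √8·ε). If 0 < |z − 8| < δ then z > 0 and |√z − √8| < |z − 8|/√8 < ε.

δ = min(8, √8·ε)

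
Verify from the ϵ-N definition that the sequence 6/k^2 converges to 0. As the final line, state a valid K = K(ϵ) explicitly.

Fix ϵ > 0. For k ≥ 1, |6/k^2 − 0| = 6/k^2.
6/k^2 < ϵ ⇔ k^2 > 6/ϵ ⇔ k > (6/ϵ)^{1/2}.
Take K = (6/ϵ)^{1/2}. Then k > K implies 6/k^2 < ϵ.

K = (6/ϵ)^{1/2}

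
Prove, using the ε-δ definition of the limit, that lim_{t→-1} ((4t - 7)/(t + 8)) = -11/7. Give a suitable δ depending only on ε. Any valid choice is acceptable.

δ = min(7/2, (49/78)ε)

Fix ε > 0. We want δ > 0 with 0 < |t + 1| < δ ⇒ |(4t - 7)/(t + 8) + 11/7| < ε.
Combining over a common denominator, (4t - 7)/(t + 8) + 11/7 = [(4t - 7)·7 − (-11)·(t + 8)] / [7·(t + 8)] = 39(t + 1) / (7(t + 8)).
So |(4t - 7)/(t + 8) + 11/7| = 39|t + 1| / (7·|t + 8|).
Require δ ≤ 7/2, so |t + 8| ≥ |7| − |t + 1| > 7 − 7/2 = 7/2.
Hence |(4t - 7)/(t + 8) + 11/7| < 39|t + 1|/(7·(7/2)) = (78/49)|t + 1|, which is < ε once |t + 1| < (49/78)ε.
Take δ = min(7/2, (49/78)ε). Then 0 < |t + 1| < δ forces both bounds, so |(4t - 7)/(t + 8) + 11/7| < ε.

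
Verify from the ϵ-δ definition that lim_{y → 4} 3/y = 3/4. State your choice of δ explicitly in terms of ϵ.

Let ϵ > 0 be given. We seek δ > 0 such that 0 < |y − 4| < δ implies |3/y − (3/4)| < ϵ.
|3/y − (3/4)| = 3·|4 − y|/(4·|y|) = 3|y − 4|/(4|y|).
Restrict δ ≤ 2. Then |y − 4| < 2 gives |y| > 2, so 4|y| > 8.
Then |3/y − (3/4)| < 3|y − 4|/8, which is < ϵ when |y − 4| < (8/3)ϵ.
Take δ = min(2, (8/3)ϵ). Then 0 < |y − 4| < δ gives both |y − 4| < 2 and |y − 4| < (8/3)ϵ, so |3/y − (3/4)| < ϵ.

δ = min(2, (8/3)ϵ)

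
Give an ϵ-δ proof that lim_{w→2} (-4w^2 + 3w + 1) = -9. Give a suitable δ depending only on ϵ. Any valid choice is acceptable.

δ = min(2, ϵ/21)

Let ϵ > 0. We want δ > 0 such that 0 < |w − 2| < δ implies |(-4w^2 + 3w + 1) + 9| < ϵ.
(-4w^2 + 3w + 1) + 9 = -4w^2 + 3w + 10 = (w − 2)(-4w - 5).
So |(-4w^2 + 3w + 1) + 9| = |w − 2|·|-4w - 5|.
Require δ ≤ 2. Then |w − 2| < 2 gives |w| < 4, and by the triangle inequality |-4w - 5| ≤ 4·4 + 5 = 21.
Hence |(-4w^2 + 3w + 1) + 9| ≤ 21|w − 2| < ϵ provided |w − 2| < ϵ/21.
Choosing δ = min(2, ϵ/21) ensures both conditions, hence |(-4w^2 + 3w + 1) + 9| < ϵ.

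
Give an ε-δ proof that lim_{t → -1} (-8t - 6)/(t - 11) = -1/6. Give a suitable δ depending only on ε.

δ = min(6, (36/47)ε)

Let ε > 0. We want δ > 0 with 0 < |t + 1| < δ ⇒ |(-8t - 6)/(t - 11) + 1/6| < ε.
Combining over a common denominator, (-8t - 6)/(t - 11) + 1/6 = [(-8t - 6)·(-12) − 2·(t - 11)] / [(-12)·(t - 11)] = 94(t + 1) / ((-12)(t - 11)).
So |(-8t - 6)/(t - 11) + 1/6| = 94|t + 1| / (12·|t − 11|).
Require δ ≤ 6, so |t − 11| ≥ |-12| − |t + 1| > 12 − 6 = 6.
Hence |(-8t - 6)/(t - 11) + 1/6| < 94|t + 1|/(12·6) = (47/36)|t + 1|, which is < ε once |t + 1| < (36/47)ε.
Take δ = min(6, (36/47)ε). Then 0 < |t + 1| < δ forces both bounds, so |(-8t - 6)/(t - 11) + 1/6| < ε.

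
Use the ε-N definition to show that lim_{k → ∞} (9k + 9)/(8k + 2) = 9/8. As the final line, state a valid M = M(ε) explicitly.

M = (27/32)/ε

Let ε > 0 be given. For k ≥ 1, |(9k + 9)/(8k + 2) − (9/8)| = |54|/(8(8k + 2)) = 54/(8(8k + 2)).
Since 8k + 2 ≥ 8k for k ≥ 1, this is ≤ 54/(8·8k) = (27/32)/k.
So |(9k + 9)/(8k + 2) − (9/8)| < ε whenever k > (27/32)/ε.
Take M = (27/32)/ε. If k > M then |(9k + 9)/(8k + 2) − (9/8)| ≤ (27/32)/k < ε.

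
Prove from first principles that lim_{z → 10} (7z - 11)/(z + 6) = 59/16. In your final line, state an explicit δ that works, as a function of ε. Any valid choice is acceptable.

Suppose ε > 0. We want δ > 0 with 0 < |z − 10| < δ ⇒ |(7z - 11)/(z + 6) − (59/16)| < ε.
Combining over a common denominator, (7z - 11)/(z + 6) − (59/16) = [(7z - 11)·16 − 59·(z + 6)] / [16·(z + 6)] = 53(z − 10) / (16(z + 6)).
So |(7z - 11)/(z + 6) − (59/16)| = 53|z − 10| / (16·|z + 6|).
Require δ ≤ 8, so |z + 6| ≥ |16| − |z − 10| > 16 − 8 = 8.
Hence |(7z - 11)/(z + 6) − (59/16)| < 53|z − 10|/(16·8) = (53/128)|z − 10|, which is < ε once |z − 10| < (128/53)ε.
Take δ = min(8, (128/53)ε). Then 0 < |z − 10| < δ forces both bounds, so |(7z - 11)/(z + 6) − (59/16)| < ε.

δ = min(8, (128/53)ε)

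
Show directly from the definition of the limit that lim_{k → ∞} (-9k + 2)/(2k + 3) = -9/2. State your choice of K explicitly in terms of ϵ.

K = (31/4)/ϵ

Let ϵ > 0. For k ≥ 1, |(-9k + 2)/(2k + 3) + 9/2| = |31|/(2(2k + 3)) = 31/(2(2k + 3)).
Since 2k + 3 ≥ 2k for k ≥ 1, this is ≤ 31/(2·2k) = (31/4)/k.
So |(-9k + 2)/(2k + 3) + 9/2| < ϵ whenever k > (31/4)/ϵ.
Take K = (31/4)/ϵ. If k > K then |(-9k + 2)/(2k + 3) + 9/2| ≤ (31/4)/k < ϵ.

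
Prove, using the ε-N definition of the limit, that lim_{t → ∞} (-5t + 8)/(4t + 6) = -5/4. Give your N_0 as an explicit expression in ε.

N_0 = (31/8)/ε

Fix ε > 0. We seek N_0 > 0 such that t > N_0 implies |(-5t + 8)/(4t + 6) + 5/4| < ε.
(-5t + 8)/(4t + 6) + 5/4 = (4(-5t + 8) − (-5)(4t + 6)) / (4(4t + 6)) = 62/(4(4t + 6)).
For t > 0 we have 4t + 6 > 4t, so |(-5t + 8)/(4t + 6) + 5/4| = 62/(4(4t + 6)) < 62/(4·4t) = (31/8)/t.
Thus |(-5t + 8)/(4t + 6) + 5/4| < ε whenever t > (31/8)/ε.
Take N_0 = (31/8)/ε. If t > N_0 then |(-5t + 8)/(4t + 6) + 5/4| < (31/8)/t < ε.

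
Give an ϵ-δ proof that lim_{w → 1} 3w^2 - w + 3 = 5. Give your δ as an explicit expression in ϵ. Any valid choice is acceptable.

Suppose ϵ > 0. We want δ > 0 such that 0 < |w − 1| < δ implies |(3w^2 - w + 3) − 5| < ϵ.
(3w^2 - w + 3) − 5 = 3w^2 - w - 2 = (w − 1)(3w + 2).
So |(3w^2 - w + 3) − 5| = |w − 1|·|3w + 2|.
Require δ ≤ 1. Then |w − 1| < 1 gives |w| < 2, and by the triangle inequality |3w + 2| ≤ 3·2 + 2 = 8.
Hence |(3w^2 - w + 3) − 5| ≤ 8|w − 1| < ϵ provided |w − 1| < ϵ/8.
Take δ = min(1, ϵ/8). Then 0 < |w − 1| < δ gives both |w − 1| < 1 and |w − 1| < ϵ/8, so |(3w^2 - w + 3) − 5| < ϵ.

δ = min(1, ϵ/8)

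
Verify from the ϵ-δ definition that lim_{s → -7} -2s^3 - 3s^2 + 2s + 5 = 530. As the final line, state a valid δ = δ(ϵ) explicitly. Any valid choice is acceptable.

Let ϵ > 0. We want δ > 0 such that 0 < |s + 7| < δ implies |(-2s^3 - 3s^2 + 2s + 5) − 530| < ϵ.
(-2s^3 - 3s^2 + 2s + 5) − 530 = -2s^3 - 3s^2 + 2s - 525 = (s + 7)(-2s^2 + 11s - 75).
So |(-2s^3 - 3s^2 + 2s + 5) − 530| = |s + 7|·|-2s^2 + 11s - 75|.
Assume first that |s + 7| < 2, so |s| < 9. Then |-2s^2 + 11s - 75| ≤ 2·9^2 + 11·9 + 75 = 336.
Hence |(-2s^3 - 3s^2 + 2s + 5) − 530| ≤ 336|s + 7| < ϵ provided |s + 7| < ϵ/336.
Choosing δ = min(2, ϵ/336) ensures both conditions, hence |(-2s^3 - 3s^2 + 2s + 5) − 530| < ϵ.

δ = min(2, ϵ/336)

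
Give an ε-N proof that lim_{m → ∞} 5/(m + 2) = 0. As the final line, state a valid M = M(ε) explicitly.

M = 5/ε

Suppose ε > 0. For m ≥ 1, |5/(m + 2) − 0| = 5/(m + 2) ≤ 5/m.
We need 5/m < ε, i.e. m > 5/ε.
Take M = 5/ε. If m > M then |5/(m + 2)| ≤ 5/m < ε.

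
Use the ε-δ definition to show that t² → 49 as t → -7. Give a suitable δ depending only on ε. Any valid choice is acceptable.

δ = min(1, ε/15)

Suppose ε > 0. We seek δ > 0 with 0 < |t + 7| < δ ⇒ |t² − 49| < ε.
Factor: t² − 49 = (t + 7)(t - 7), so |t² − 49| = |t + 7|·|t - 7|.
Impose δ ≤ 1 so that |t| < 8; then |t - 7| ≤ 15.
Hence |t² − 49| ≤ 15|t + 7|, which is < ε once |t + 7| < ε/15.
Take δ = min(1, ε/15). If 0 < |t + 7| < δ then both bounds hold and |t² − 49| ≤ 15|t + 7| < 15·(ε/15) = ε.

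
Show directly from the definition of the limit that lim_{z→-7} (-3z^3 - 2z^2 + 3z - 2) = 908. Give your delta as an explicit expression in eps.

Let eps > 0 be given. We want delta > 0 such that 0 < |z + 7| < delta implies |(-3z^3 - 2z^2 + 3z - 2) − 908| < eps.
(-3z^3 - 2z^2 + 3z - 2) − 908 = -3z^3 - 2z^2 + 3z - 910 = (z + 7)(-3z^2 + 19z - 130).
So |(-3z^3 - 2z^2 + 3z - 2) − 908| = |z + 7|·|-3z^2 + 19z - 130|.
Require delta ≤ 2. Then |z + 7| < 2 gives |z| < 9, and by the triangle inequality |-3z^2 + 19z - 130| ≤ 3·9^2 + 19·9 + 130 = 544.
Hence |(-3z^3 - 2z^2 + 3z - 2) − 908| ≤ 544|z + 7| < eps provided |z + 7| < eps/544.
Choosing delta = min(2, eps/544) ensures both conditions, hence |(-3z^3 - 2z^2 + 3z - 2) − 908| < eps.

delta = min(2, eps/544)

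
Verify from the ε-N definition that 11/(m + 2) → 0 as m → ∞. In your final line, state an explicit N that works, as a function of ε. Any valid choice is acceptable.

Let ε > 0 be given. For m ≥ 1, |11/(m + 2) − 0| = 11/(m + 2) ≤ 11/m.
We need 11/m < ε, i.e. m > 11/ε.
Take N = 11/ε. If m > N then |11/(m + 2)| ≤ 11/m < ε.

N = 11/ε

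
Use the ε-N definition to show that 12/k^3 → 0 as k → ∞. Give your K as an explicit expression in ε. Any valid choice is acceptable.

Suppose ε > 0. For k ≥ 1, |12/k^3 − 0| = 12/k^3.
12/k^3 < ε ⇔ k^3 > 12/ε ⇔ k > (12/ε)^{1/3}.
Take K = (12/ε)^{1/3}. Then k > K implies 12/k^3 < ε.

K = (12/ε)^{1/3}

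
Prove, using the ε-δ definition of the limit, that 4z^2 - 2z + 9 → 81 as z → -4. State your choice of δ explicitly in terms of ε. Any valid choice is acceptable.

δ = min(2, ε/42)

Let ε > 0 be given. We want δ > 0 such that 0 < |z + 4| < δ implies |(4z^2 - 2z + 9) − 81| < ε.
(4z^2 - 2z + 9) − 81 = 4z^2 - 2z - 72 = (z + 4)(4z - 18).
So |(4z^2 - 2z + 9) − 81| = |z + 4|·|4z - 18|.
Require δ ≤ 2. Then |z + 4| < 2 gives |z| < 6, and by the triangle inequality |4z - 18| ≤ 4·6 + 18 = 42.
Hence |(4z^2 - 2z + 9) − 81| ≤ 42|z + 4| < ε provided |z + 4| < ε/42.
Take δ = min(2, ε/42). Then 0 < |z + 4| < δ gives both |z + 4| < 2 and |z + 4| < ε/42, so |(4z^2 - 2z + 9) − 81| < ε.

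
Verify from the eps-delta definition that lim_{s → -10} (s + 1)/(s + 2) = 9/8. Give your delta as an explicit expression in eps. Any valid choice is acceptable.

delta = min(4, 32eps)

Fix eps > 0. We want delta > 0 with 0 < |s + 10| < delta ⇒ |(s + 1)/(s + 2) − (9/8)| < eps.
Combining over a common denominator, (s + 1)/(s + 2) − (9/8) = [(s + 1)·(-8) − (-9)·(s + 2)] / [(-8)·(s + 2)] = 1(s + 10) / ((-8)(s + 2)).
So |(s + 1)/(s + 2) − (9/8)| = |s + 10| / (8·|s + 2|).
Require delta ≤ 4, so |s + 2| ≥ |-8| − |s + 10| > 8 − 4 = 4.
Hence |(s + 1)/(s + 2) − (9/8)| < |s + 10|/(8·4) = (1/32)|s + 10|, which is < eps once |s + 10| < 32eps.
Take delta = min(4, 32eps). Then 0 < |s + 10| < delta forces both bounds, so |(s + 1)/(s + 2) − (9/8)| < eps.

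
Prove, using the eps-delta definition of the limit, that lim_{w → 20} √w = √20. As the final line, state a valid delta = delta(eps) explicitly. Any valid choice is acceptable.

delta = min(20, √20·eps)

Suppose eps > 0. We want delta > 0 such that 0 < |w − 20| < delta implies |√w − √20| < eps.
Multiplying by the conjugate, |√w − √20| = |w − 20|/(√w + √20).
Restrict delta ≤ 20 so that |w − 20| < 20 forces w > 0, and then √w + √20 > √20.
Hence |√w − √20| < |w − 20|/√20, which is < eps once |w − 20| < √20·eps.
Take delta = min(20, √20·eps). If 0 < |w − 20| < delta then w > 0 and |√w − √20| < |w − 20|/√20 < eps.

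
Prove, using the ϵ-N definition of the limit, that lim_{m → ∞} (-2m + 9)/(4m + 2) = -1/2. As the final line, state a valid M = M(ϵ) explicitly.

M = (5/2)/ϵ

Fix ϵ > 0. For m ≥ 1, |(-2m + 9)/(4m + 2) + 1/2| = |40|/(4(4m + 2)) = 40/(4(4m + 2)).
Since 4m + 2 ≥ 4m for m ≥ 1, this is ≤ 40/(4·4m) = (5/2)/m.
So |(-2m + 9)/(4m + 2) + 1/2| < ϵ whenever m > (5/2)/ϵ.
Take M = (5/2)/ϵ. If m > M then |(-2m + 9)/(4m + 2) + 1/2| ≤ (5/2)/m < ϵ.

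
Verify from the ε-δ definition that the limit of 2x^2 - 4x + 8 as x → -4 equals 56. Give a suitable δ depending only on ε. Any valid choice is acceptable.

δ = min(2, ε/24)

Let ε > 0. We want δ > 0 such that 0 < |x + 4| < δ implies |(2x^2 - 4x + 8) − 56| < ε.
(2x^2 - 4x + 8) − 56 = 2x^2 - 4x - 48 = (x + 4)(2x - 12).
So |(2x^2 - 4x + 8) − 56| = |x + 4|·|2x - 12|.
Require δ ≤ 2. Then |x + 4| < 2 gives |x| < 6, and by the triangle inequality |2x - 12| ≤ 2·6 + 12 = 24.
Hence |(2x^2 - 4x + 8) − 56| ≤ 24|x + 4| < ε provided |x + 4| < ε/24.
Take δ = min(2, ε/24). Then 0 < |x + 4| < δ gives both |x + 4| < 2 and |x + 4| < ε/24, so |(2x^2 - 4x + 8) − 56| < ε.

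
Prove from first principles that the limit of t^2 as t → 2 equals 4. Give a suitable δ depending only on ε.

δ = min(1, ε/5)

Let ε > 0. We seek δ > 0 with 0 < |t − 2| < δ ⇒ |t^2 − 4| < ε.
Factor: t^2 − 4 = (t − 2)(t + 2), so |t^2 − 4| = |t − 2|·|t + 2|.
Impose δ ≤ 1 so that |t| < 3; then |t + 2| ≤ 5.
Hence |t^2 − 4| ≤ 5|t − 2|, which is < ε once |t − 2| < ε/5.
Take δ = min(1, ε/5). If 0 < |t − 2| < δ then both bounds hold and |t^2 − 4| ≤ 5|t − 2| < 5·(ε/5) = ε.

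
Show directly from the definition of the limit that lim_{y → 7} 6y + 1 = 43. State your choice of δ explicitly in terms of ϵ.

δ = ϵ/6

Fix ϵ > 0. We need δ > 0 so that 0 < |y − 7| < δ implies |(6y + 1) − 43| < ϵ.
Since (6y + 1) − 43 = 6(y − 7), we have |(6y + 1) − 43| = 6|y − 7|.
So 6|y − 7| < ϵ exactly when |y − 7| < ϵ/6.
Choosing δ = ϵ/6 gives |(6y + 1) − 43| = 6|y − 7| < ϵ whenever |y − 7| < δ.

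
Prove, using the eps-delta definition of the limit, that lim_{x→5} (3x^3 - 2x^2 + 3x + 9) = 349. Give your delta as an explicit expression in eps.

delta = min(1, eps/254)

Suppose eps > 0. We want delta > 0 such that 0 < |x − 5| < delta implies |(3x^3 - 2x^2 + 3x + 9) − 349| < eps.
(3x^3 - 2x^2 + 3x + 9) − 349 = 3x^3 - 2x^2 + 3x - 340 = (x − 5)(3x^2 + 13x + 68).
So |(3x^3 - 2x^2 + 3x + 9) − 349| = |x − 5|·|3x^2 + 13x + 68|.
Assume first that |x − 5| < 1, so |x| < 6. Then |3x^2 + 13x + 68| ≤ 3·6^2 + 13·6 + 68 = 254.
Hence |(3x^3 - 2x^2 + 3x + 9) − 349| ≤ 254|x − 5| < eps provided |x − 5| < eps/254.
Take delta = min(1, eps/254). Then 0 < |x − 5| < delta gives both |x − 5| < 1 and |x − 5| < eps/254, so |(3x^3 - 2x^2 + 3x + 9) − 349| < eps.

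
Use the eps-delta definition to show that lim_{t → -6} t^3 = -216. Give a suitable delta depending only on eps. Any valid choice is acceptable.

Suppose eps > 0. We seek delta > 0 with 0 < |t + 6| < delta ⇒ |t^3 + 216| < eps.
Factor: t^3 + 216 = (t + 6)(t^2 - 6t + 36), so |t^3 + 216| = |t + 6|·|t^2 - 6t + 36|.
Impose delta ≤ 1 so that |t| < 7; then |t^2 - 6t + 36| ≤ 127.
Hence |t^3 + 216| ≤ 127|t + 6|, which is < eps once |t + 6| < eps/127.
Take delta = min(1, eps/127). If 0 < |t + 6| < delta then both bounds hold and |t^3 + 216| ≤ 127|t + 6| < 127·(eps/127) = eps.

delta = min(1, eps/127)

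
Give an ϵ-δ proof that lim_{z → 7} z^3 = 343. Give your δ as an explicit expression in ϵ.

Let ϵ > 0 be given. We seek δ > 0 with 0 < |z − 7| < δ ⇒ |z^3 − 343| < ϵ.
Factor: z^3 − 343 = (z − 7)(z^2 + 7z + 49), so |z^3 − 343| = |z − 7|·|z^2 + 7z + 49|.
Impose δ ≤ 1 so that |z| < 8; then |z^2 + 7z + 49| ≤ 169.
Hence |z^3 − 343| ≤ 169|z − 7|, which is < ϵ once |z − 7| < ϵ/169.
Take δ = min(1, ϵ/169). If 0 < |z − 7| < δ then both bounds hold and |z^3 − 343| ≤ 169|z − 7| < 169·(ϵ/169) = ϵ.

δ = min(1, ϵ/169)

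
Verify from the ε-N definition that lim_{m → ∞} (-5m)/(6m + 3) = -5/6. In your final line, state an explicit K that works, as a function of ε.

Let ε > 0 be given. For m ≥ 1, |(-5m)/(6m + 3) + 5/6| = |15|/(6(6m + 3)) = 15/(6(6m + 3)).
Since 6m + 3 ≥ 6m for m ≥ 1, this is ≤ 15/(6·6m) = (5/12)/m.
So |(-5m)/(6m + 3) + 5/6| < ε whenever m > (5/12)/ε.
Take K = (5/12)/ε. If m > K then |(-5m)/(6m + 3) + 5/6| ≤ (5/12)/m < ε.

K = (5/12)/ε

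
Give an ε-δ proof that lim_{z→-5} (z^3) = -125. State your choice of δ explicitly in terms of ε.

δ = min(1, ε/91)

Let ε > 0. We seek δ > 0 with 0 < |z + 5| < δ ⇒ |z^3 + 125| < ε.
Factor: z^3 + 125 = (z + 5)(z^2 - 5z + 25), so |z^3 + 125| = |z + 5|·|z^2 - 5z + 25|.
Restrict δ ≤ 1. Then |z + 5| < 1 gives |z| < 6, so by the triangle inequality |z^2 - 5z + 25| ≤ 6^2 + 5·6 + 25 = 91.
Hence |z^3 + 125| ≤ 91|z + 5|, which is < ε once |z + 5| < ε/91.
Take δ = min(1, ε/91). If 0 < |z + 5| < δ then both bounds hold and |z^3 + 125| ≤ 91|z + 5| < 91·(ε/91) = ε.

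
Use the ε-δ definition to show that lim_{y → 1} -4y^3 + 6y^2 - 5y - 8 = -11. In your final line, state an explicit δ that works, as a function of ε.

δ = min(1, ε/23)

Suppose ε > 0. We want δ > 0 such that 0 < |y − 1| < δ implies |(-4y^3 + 6y^2 - 5y - 8) + 11| < ε.
(-4y^3 + 6y^2 - 5y - 8) + 11 = -4y^3 + 6y^2 - 5y + 3 = (y − 1)(-4y^2 + 2y - 3).
So |(-4y^3 + 6y^2 - 5y - 8) + 11| = |y − 1|·|-4y^2 + 2y - 3|.
Require δ ≤ 1. Then |y − 1| < 1 gives |y| < 2, and by the triangle inequality |-4y^2 + 2y - 3| ≤ 4·2^2 + 2·2 + 3 = 23.
Hence |(-4y^3 + 6y^2 - 5y - 8) + 11| ≤ 23|y − 1| < ε provided |y − 1| < ε/23.
Choosing δ = min(1, ε/23) ensures both conditions, hence |(-4y^3 + 6y^2 - 5y - 8) + 11| < ε.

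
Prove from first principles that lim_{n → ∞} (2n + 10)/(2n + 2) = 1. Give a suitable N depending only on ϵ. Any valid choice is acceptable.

Let ϵ > 0. For n ≥ 1, |(2n + 10)/(2n + 2) − 1| = |16|/(2(2n + 2)) = 16/(2(2n + 2)).
Since 2n + 2 ≥ 2n for n ≥ 1, this is ≤ 16/(2·2n) = 4/n.
So |(2n + 10)/(2n + 2) − 1| < ϵ whenever n > 4/ϵ.
Take N = 4/ϵ. If n > N then |(2n + 10)/(2n + 2) − 1| ≤ 4/n < ϵ.

N = 4/ϵ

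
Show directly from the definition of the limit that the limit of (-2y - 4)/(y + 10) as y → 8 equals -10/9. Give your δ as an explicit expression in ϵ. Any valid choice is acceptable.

Let ϵ > 0 be given. We want δ > 0 with 0 < |y − 8| < δ ⇒ |(-2y - 4)/(y + 10) + 10/9| < ϵ.
Combining over a common denominator, (-2y - 4)/(y + 10) + 10/9 = [(-2y - 4)·18 − (-20)·(y + 10)] / [18·(y + 10)] = -16(y − 8) / (18(y + 10)).
So |(-2y - 4)/(y + 10) + 10/9| = 16|y − 8| / (18·|y + 10|).
Require δ ≤ 9, so |y + 10| ≥ |18| − |y − 8| > 18 − 9 = 9.
Hence |(-2y - 4)/(y + 10) + 10/9| < 16|y − 8|/(18·9) = (8/81)|y − 8|, which is < ϵ once |y − 8| < (81/8)ϵ.
Take δ = min(9, (81/8)ϵ). Then 0 < |y − 8| < δ forces both bounds, so |(-2y - 4)/(y + 10) + 10/9| < ϵ.

δ = min(9, (81/8)ϵ)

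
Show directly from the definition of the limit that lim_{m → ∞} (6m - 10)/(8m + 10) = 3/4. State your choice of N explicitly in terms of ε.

N = (35/16)/ε

Fix ε > 0. For m ≥ 1, |(6m - 10)/(8m + 10) − (3/4)| = |-140|/(8(8m + 10)) = 140/(8(8m + 10)).
Since 8m + 10 ≥ 8m for m ≥ 1, this is ≤ 140/(8·8m) = (35/16)/m.
So |(6m - 10)/(8m + 10) − (3/4)| < ε whenever m > (35/16)/ε.
Take N = (35/16)/ε. If m > N then |(6m - 10)/(8m + 10) − (3/4)| ≤ (35/16)/m < ε.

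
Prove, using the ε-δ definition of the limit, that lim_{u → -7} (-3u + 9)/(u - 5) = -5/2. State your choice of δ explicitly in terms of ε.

δ = min(6, 12ε)

Let ε > 0 be given. We want δ > 0 with 0 < |u + 7| < δ ⇒ |(-3u + 9)/(u - 5) + 5/2| < ε.
Combining over a common denominator, (-3u + 9)/(u - 5) + 5/2 = [(-3u + 9)·(-12) − 30·(u - 5)] / [(-12)·(u - 5)] = 6(u + 7) / ((-12)(u - 5)).
So |(-3u + 9)/(u - 5) + 5/2| = 6|u + 7| / (12·|u − 5|).
Restrict δ ≤ 6. Then |u + 7| < 6 gives |u − 5| = |(u + 7) + (-12)| ≥ 12 − 6 = 6.
Hence |(-3u + 9)/(u - 5) + 5/2| < 6|u + 7|/(12·6) = (1/12)|u + 7|, which is < ε once |u + 7| < 12ε.
Take δ = min(6, 12ε). Then 0 < |u + 7| < δ forces both bounds, so |(-3u + 9)/(u - 5) + 5/2| < ε.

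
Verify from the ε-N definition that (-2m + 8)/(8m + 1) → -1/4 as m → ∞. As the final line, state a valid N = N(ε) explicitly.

N = (33/32)/ε

Fix ε > 0. For m ≥ 1, |(-2m + 8)/(8m + 1) + 1/4| = |66|/(8(8m + 1)) = 66/(8(8m + 1)).
Since 8m + 1 ≥ 8m for m ≥ 1, this is ≤ 66/(8·8m) = (33/32)/m.
So |(-2m + 8)/(8m + 1) + 1/4| < ε whenever m > (33/32)/ε.
Take N = (33/32)/ε. If m > N then |(-2m + 8)/(8m + 1) + 1/4| ≤ (33/32)/m < ε.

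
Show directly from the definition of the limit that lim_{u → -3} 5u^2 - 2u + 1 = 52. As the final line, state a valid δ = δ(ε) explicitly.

Suppose ε > 0. We want δ > 0 such that 0 < |u + 3| < δ implies |(5u^2 - 2u + 1) − 52| < ε.
(5u^2 - 2u + 1) − 52 = 5u^2 - 2u - 51 = (u + 3)(5u - 17).
So |(5u^2 - 2u + 1) − 52| = |u + 3|·|5u - 17|.
Assume first that |u + 3| < 2, so |u| < 5. Then |5u - 17| ≤ 5·5 + 17 = 42.
Hence |(5u^2 - 2u + 1) − 52| ≤ 42|u + 3| < ε provided |u + 3| < ε/42.
Take δ = min(2, ε/42). Then 0 < |u + 3| < δ gives both |u + 3| < 2 and |u + 3| < ε/42, so |(5u^2 - 2u + 1) − 52| < ε.

δ = min(2, ε/42)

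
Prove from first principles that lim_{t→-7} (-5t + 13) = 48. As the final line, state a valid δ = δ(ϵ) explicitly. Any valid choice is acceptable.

Let ϵ > 0. We need δ > 0 so that 0 < |t + 7| < δ implies |(-5t + 13) − 48| < ϵ.
|(-5t + 13) − 48| = |-5t - 35| = 5|t + 7|.
So 5|t + 7| < ϵ exactly when |t + 7| < ϵ/5.
Choosing δ = ϵ/5 gives |(-5t + 13) − 48| = 5|t + 7| < ϵ whenever |t + 7| < δ.

δ = ϵ/5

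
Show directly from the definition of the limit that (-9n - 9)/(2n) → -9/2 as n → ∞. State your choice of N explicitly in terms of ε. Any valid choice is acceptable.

Let ε > 0. For n ≥ 1, |(-9n - 9)/(2n) + 9/2| = |-18|/(2(2n)) = 18/(2(2n)).
Since 2n ≥ 2n for n ≥ 1, this is ≤ 18/(2·2n) = (9/2)/n.
So |(-9n - 9)/(2n) + 9/2| < ε whenever n > (9/2)/ε.
Take N = (9/2)/ε. If n > N then |(-9n - 9)/(2n) + 9/2| ≤ (9/2)/n < ε.

N = (9/2)/ε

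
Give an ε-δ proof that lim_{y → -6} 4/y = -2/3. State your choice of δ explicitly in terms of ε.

δ = min(3, (9/2)ε)

Let ε > 0 be given. We seek δ > 0 such that 0 < |y + 6| < δ implies |4/y + 2/3| < ε.
|4/y + 2/3| = 4·|-6 − y|/(6·|y|) = 4|y + 6|/(6|y|).
Require δ ≤ 3 so that |y| > 6 − 3 = 3, hence 6|y| > 18.
Then |4/y + 2/3| < 4|y + 6|/18, which is < ε when |y + 6| < (9/2)ε.
Take δ = min(3, (9/2)ε). Then 0 < |y + 6| < δ gives both |y + 6| < 3 and |y + 6| < (9/2)ε, so |4/y + 2/3| < ε.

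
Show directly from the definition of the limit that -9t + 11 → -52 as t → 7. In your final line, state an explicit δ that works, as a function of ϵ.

δ = ϵ/9

Fix ϵ > 0. We need δ > 0 so that 0 < |t − 7| < δ implies |(-9t + 11) + 52| < ϵ.
Since (-9t + 11) + 52 = -9(t − 7), we have |(-9t + 11) + 52| = 9|t − 7|.
So 9|t − 7| < ϵ exactly when |t − 7| < ϵ/9.
Choosing δ = ϵ/9 gives |(-9t + 11) + 52| = 9|t − 7| < ϵ whenever |t − 7| < δ.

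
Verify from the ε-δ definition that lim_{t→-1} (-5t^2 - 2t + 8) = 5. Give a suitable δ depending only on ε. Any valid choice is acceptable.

δ = min(1, ε/13)

Let ε > 0 be given. We want δ > 0 such that 0 < |t + 1| < δ implies |(-5t^2 - 2t + 8) − 5| < ε.
(-5t^2 - 2t + 8) − 5 = -5t^2 - 2t + 3 = (t + 1)(-5t + 3).
So |(-5t^2 - 2t + 8) − 5| = |t + 1|·|-5t + 3|.
Require δ ≤ 1. Then |t + 1| < 1 gives |t| < 2, and by the triangle inequality |-5t + 3| ≤ 5·2 + 3 = 13.
Hence |(-5t^2 - 2t + 8) − 5| ≤ 13|t + 1| < ε provided |t + 1| < ε/13.
Take δ = min(1, ε/13). Then 0 < |t + 1| < δ gives both |t + 1| < 1 and |t + 1| < ε/13, so |(-5t^2 - 2t + 8) − 5| < ε.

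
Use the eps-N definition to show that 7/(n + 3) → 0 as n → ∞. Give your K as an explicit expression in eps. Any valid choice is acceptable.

K = 7/eps

Let eps > 0. For n ≥ 1, |7/(n + 3) − 0| = 7/(n + 3) ≤ 7/n.
We need 7/n < eps, i.e. n > 7/eps.
Take K = 7/eps. If n > K then |7/(n + 3)| ≤ 7/n < eps.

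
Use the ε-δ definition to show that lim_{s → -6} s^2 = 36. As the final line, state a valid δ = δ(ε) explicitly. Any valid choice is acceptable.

Let ε > 0. We seek δ > 0 with 0 < |s + 6| < δ ⇒ |s^2 − 36| < ε.
Factor: s^2 − 36 = (s + 6)(s - 6), so |s^2 − 36| = |s + 6|·|s - 6|.
Restrict δ ≤ 1. Then |s + 6| < 1 gives |s| < 7, so by the triangle inequality |s - 6| ≤ 7 + 6 = 13.
Hence |s^2 − 36| ≤ 13|s + 6|, which is < ε once |s + 6| < ε/13.
Take δ = min(1, ε/13). If 0 < |s + 6| < δ then both bounds hold and |s^2 − 36| ≤ 13|s + 6| < 13·(ε/13) = ε.

δ = min(1, ε/13)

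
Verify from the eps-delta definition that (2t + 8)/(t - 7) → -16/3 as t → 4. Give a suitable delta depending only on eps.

delta = min(3/2, (9/44)eps)

Suppose eps > 0. We want delta > 0 with 0 < |t − 4| < delta ⇒ |(2t + 8)/(t - 7) + 16/3| < eps.
Combining over a common denominator, (2t + 8)/(t - 7) + 16/3 = [(2t + 8)·(-3) − 16·(t - 7)] / [(-3)·(t - 7)] = -22(t − 4) / ((-3)(t - 7)).
So |(2t + 8)/(t - 7) + 16/3| = 22|t − 4| / (3·|t − 7|).
Restrict delta ≤ 3/2. Then |t − 4| < 3/2 gives |t − 7| = |(t − 4) + (-3)| ≥ 3 − 3/2 = 3/2.
Hence |(2t + 8)/(t - 7) + 16/3| < 22|t − 4|/(3·(3/2)) = (44/9)|t − 4|, which is < eps once |t − 4| < (9/44)eps.
Take delta = min(3/2, (9/44)eps). Then 0 < |t − 4| < delta forces both bounds, so |(2t + 8)/(t - 7) + 16/3| < eps.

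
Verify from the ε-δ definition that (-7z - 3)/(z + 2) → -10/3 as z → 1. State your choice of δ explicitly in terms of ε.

Suppose ε > 0. We want δ > 0 with 0 < |z − 1| < δ ⇒ |(-7z - 3)/(z + 2) + 10/3| < ε.
Combining over a common denominator, (-7z - 3)/(z + 2) + 10/3 = [(-7z - 3)·3 − (-10)·(z + 2)] / [3·(z + 2)] = -11(z − 1) / (3(z + 2)).
So |(-7z - 3)/(z + 2) + 10/3| = 11|z − 1| / (3·|z + 2|).
Restrict δ ≤ 3/2. Then |z − 1| < 3/2 gives |z + 2| = |(z − 1) + 3| ≥ 3 − 3/2 = 3/2.
Hence |(-7z - 3)/(z + 2) + 10/3| < 11|z − 1|/(3·(3/2)) = (22/9)|z − 1|, which is < ε once |z − 1| < (9/22)ε.
Take δ = min(3/2, (9/22)ε). Then 0 < |z − 1| < δ forces both bounds, so |(-7z - 3)/(z + 2) + 10/3| < ε.

δ = min(3/2, (9/22)ε)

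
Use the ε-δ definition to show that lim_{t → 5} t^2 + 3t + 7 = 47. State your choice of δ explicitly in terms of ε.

Suppose ε > 0. We want δ > 0 such that 0 < |t − 5| < δ implies |(t^2 + 3t + 7) − 47| < ε.
(t^2 + 3t + 7) − 47 = t^2 + 3t - 40 = (t − 5)(t + 8).
So |(t^2 + 3t + 7) − 47| = |t − 5|·|t + 8|.
Require δ ≤ 1. Then |t − 5| < 1 gives |t| < 6, and by the triangle inequality |t + 8| ≤ 6 + 8 = 14.
Hence |(t^2 + 3t + 7) − 47| ≤ 14|t − 5| < ε provided |t − 5| < ε/14.
Take δ = min(1, ε/14). Then 0 < |t − 5| < δ gives both |t − 5| < 1 and |t − 5| < ε/14, so |(t^2 + 3t + 7) − 47| < ε.

δ = min(1, ε/14)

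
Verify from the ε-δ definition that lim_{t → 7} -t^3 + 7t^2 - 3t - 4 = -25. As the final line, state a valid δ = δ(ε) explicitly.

δ = min(1, ε/67)

Let ε > 0. We want δ > 0 such that 0 < |t − 7| < δ implies |(-t^3 + 7t^2 - 3t - 4) + 25| < ε.
(-t^3 + 7t^2 - 3t - 4) + 25 = -t^3 + 7t^2 - 3t + 21 = (t − 7)(-t^2 - 3).
So |(-t^3 + 7t^2 - 3t - 4) + 25| = |t − 7|·|-t^2 - 3|.
Require δ ≤ 1. Then |t − 7| < 1 gives |t| < 8, and by the triangle inequality |-t^2 - 3| ≤ 8^2 + 3 = 67.
Hence |(-t^3 + 7t^2 - 3t - 4) + 25| ≤ 67|t − 7| < ε provided |t − 7| < ε/67.
Take δ = min(1, ε/67). Then 0 < |t − 7| < δ gives both |t − 7| < 1 and |t − 7| < ε/67, so |(-t^3 + 7t^2 - 3t - 4) + 25| < ε.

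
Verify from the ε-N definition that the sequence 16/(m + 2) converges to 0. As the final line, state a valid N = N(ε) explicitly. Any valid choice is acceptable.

Suppose ε > 0. For m ≥ 1, |16/(m + 2) − 0| = 16/(m + 2) ≤ 16/m.
We need 16/m < ε, i.e. m > 16/ε.
Take N = 16/ε. If m > N then |16/(m + 2)| ≤ 16/m < ε.

N = 16/ε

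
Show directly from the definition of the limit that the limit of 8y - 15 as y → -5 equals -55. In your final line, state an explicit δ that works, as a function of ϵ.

Suppose ϵ > 0. We need δ > 0 so that 0 < |y + 5| < δ implies |(8y - 15) + 55| < ϵ.
|(8y - 15) + 55| = |8y + 40| = 8|y + 5|.
So 8|y + 5| < ϵ exactly when |y + 5| < ϵ/8.
Choosing δ = ϵ/8 gives |(8y - 15) + 55| = 8|y + 5| < ϵ whenever |y + 5| < δ.

δ = ϵ/8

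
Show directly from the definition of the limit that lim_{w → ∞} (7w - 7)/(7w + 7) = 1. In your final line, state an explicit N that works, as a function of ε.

N = 2/ε

Fix ε > 0. We seek N > 0 such that w > N implies |(7w - 7)/(7w + 7) − 1| < ε.
(7w - 7)/(7w + 7) − 1 = (7(7w - 7) − 7(7w + 7)) / (7(7w + 7)) = -98/(7(7w + 7)).
For w > 0 we have 7w + 7 > 7w, so |(7w - 7)/(7w + 7) − 1| = 98/(7(7w + 7)) < 98/(7·7w) = 2/w.
Thus |(7w - 7)/(7w + 7) − 1| < ε whenever w > 2/ε.
Take N = 2/ε. If w > N then |(7w - 7)/(7w + 7) − 1| < 2/w < ε.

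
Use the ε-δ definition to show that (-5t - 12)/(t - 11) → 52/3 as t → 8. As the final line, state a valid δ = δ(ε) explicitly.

Fix ε > 0. We want δ > 0 with 0 < |t − 8| < δ ⇒ |(-5t - 12)/(t - 11) − (52/3)| < ε.
Combining over a common denominator, (-5t - 12)/(t - 11) − (52/3) = [(-5t - 12)·(-3) − (-52)·(t - 11)] / [(-3)·(t - 11)] = 67(t − 8) / ((-3)(t - 11)).
So |(-5t - 12)/(t - 11) − (52/3)| = 67|t − 8| / (3·|t − 11|).
Restrict δ ≤ 3/2. Then |t − 8| < 3/2 gives |t − 11| = |(t − 8) + (-3)| ≥ 3 − 3/2 = 3/2.
Hence |(-5t - 12)/(t - 11) − (52/3)| < 67|t − 8|/(3·(3/2)) = (134/9)|t − 8|, which is < ε once |t − 8| < (9/134)ε.
Take δ = min(3/2, (9/134)ε). Then 0 < |t − 8| < δ forces both bounds, so |(-5t - 12)/(t - 11) − (52/3)| < ε.

δ = min(3/2, (9/134)ε)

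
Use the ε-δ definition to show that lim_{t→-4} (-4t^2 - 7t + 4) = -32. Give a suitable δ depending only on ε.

δ = min(1, ε/29)

Let ε > 0. We want δ > 0 such that 0 < |t + 4| < δ implies |(-4t^2 - 7t + 4) + 32| < ε.
(-4t^2 - 7t + 4) + 32 = -4t^2 - 7t + 36 = (t + 4)(-4t + 9).
So |(-4t^2 - 7t + 4) + 32| = |t + 4|·|-4t + 9|.
Require δ ≤ 1. Then |t + 4| < 1 gives |t| < 5, and by the triangle inequality |-4t + 9| ≤ 4·5 + 9 = 29.
Hence |(-4t^2 - 7t + 4) + 32| ≤ 29|t + 4| < ε provided |t + 4| < ε/29.
Take δ = min(1, ε/29). Then 0 < |t + 4| < δ gives both |t + 4| < 1 and |t + 4| < ε/29, so |(-4t^2 - 7t + 4) + 32| < ε.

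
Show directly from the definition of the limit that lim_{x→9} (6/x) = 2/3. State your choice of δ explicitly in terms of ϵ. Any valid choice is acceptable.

Let ϵ > 0. We seek δ > 0 such that 0 < |x − 9| < δ implies |6/x − (2/3)| < ϵ.
|6/x − (2/3)| = 6·|9 − x|/(9·|x|) = 6|x − 9|/(9|x|).
Restrict δ ≤ 9/2. Then |x − 9| < 9/2 gives |x| > 9/2, so 9|x| > 81/2.
Then |6/x − (2/3)| < 6|x − 9|/(81/2), which is < ϵ when |x − 9| < (27/4)ϵ.
Take δ = min(9/2, (27/4)ϵ). Then 0 < |x − 9| < δ gives both |x − 9| < 9/2 and |x − 9| < (27/4)ϵ, so |6/x − (2/3)| < ϵ.

δ = min(9/2, (27/4)ϵ)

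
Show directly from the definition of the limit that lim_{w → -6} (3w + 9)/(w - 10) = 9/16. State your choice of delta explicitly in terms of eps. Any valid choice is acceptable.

Let eps > 0 be given. We want delta > 0 with 0 < |w + 6| < delta ⇒ |(3w + 9)/(w - 10) − (9/16)| < eps.
Combining over a common denominator, (3w + 9)/(w - 10) − (9/16) = [(3w + 9)·(-16) − (-9)·(w - 10)] / [(-16)·(w - 10)] = -39(w + 6) / ((-16)(w - 10)).
So |(3w + 9)/(w - 10) − (9/16)| = 39|w + 6| / (16·|w − 10|).
Restrict delta ≤ 8. Then |w + 6| < 8 gives |w − 10| = |(w + 6) + (-16)| ≥ 16 − 8 = 8.
Hence |(3w + 9)/(w - 10) − (9/16)| < 39|w + 6|/(16·8) = (39/128)|w + 6|, which is < eps once |w + 6| < (128/39)eps.
Take delta = min(8, (128/39)eps). Then 0 < |w + 6| < delta forces both bounds, so |(3w + 9)/(w - 10) − (9/16)| < eps.

delta = min(8, (128/39)eps)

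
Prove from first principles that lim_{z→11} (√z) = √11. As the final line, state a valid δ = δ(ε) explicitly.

δ = min(11, √11·ε)

Fix ε > 0. We want δ > 0 such that 0 < |z − 11| < δ implies |√z − √11| < ε.
Rationalise: √z − √11 = (z − 11)/(√z + √11), so |√z − √11| = |z − 11|/(√z + √11).
Restrict δ ≤ 11 so that |z − 11| < 11 forces z > 0, and then √z + √11 > √11.
Hence |√z − √11| < |z − 11|/√11, which is < ε once |z − 11| < √11·ε.
Take δ = min(11, √11·ε). If 0 < |z − 11| < δ then z > 0 and |√z − √11| < |z − 11|/√11 < ε.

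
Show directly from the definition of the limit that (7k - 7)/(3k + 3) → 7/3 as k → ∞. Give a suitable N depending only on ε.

N = (14/3)/ε

Fix ε > 0. For k ≥ 1, |(7k - 7)/(3k + 3) − (7/3)| = |-42|/(3(3k + 3)) = 42/(3(3k + 3)).
Since 3k + 3 ≥ 3k for k ≥ 1, this is ≤ 42/(3·3k) = (14/3)/k.
So |(7k - 7)/(3k + 3) − (7/3)| < ε whenever k > (14/3)/ε.
Take N = (14/3)/ε. If k > N then |(7k - 7)/(3k + 3) − (7/3)| ≤ (14/3)/k < ε.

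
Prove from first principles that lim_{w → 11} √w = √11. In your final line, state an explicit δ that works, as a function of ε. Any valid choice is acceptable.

δ = min(11, √11·ε)

Let ε > 0 be given. We want δ > 0 such that 0 < |w − 11| < δ implies |√w − √11| < ε.
Rationalise: √w − √11 = (w − 11)/(√w + √11), so |√w − √11| = |w − 11|/(√w + √11).
Restrict δ ≤ 11 so that |w − 11| < 11 forces w > 0, and then √w + √11 > √11.
Hence |√w − √11| < |w − 11|/√11, which is < ε once |w − 11| < √11·ε.
Take δ = min(11, √11·ε). If 0 < |w − 11| < δ then w > 0 and |√w − √11| < |w − 11|/√11 < ε.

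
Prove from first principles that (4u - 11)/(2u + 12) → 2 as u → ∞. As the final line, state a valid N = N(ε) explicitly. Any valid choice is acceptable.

Let ε > 0 be given. We seek N > 0 such that u > N implies |(4u - 11)/(2u + 12) − 2| < ε.
(4u - 11)/(2u + 12) − 2 = (2(4u - 11) − 4(2u + 12)) / (2(2u + 12)) = -70/(2(2u + 12)).
For u > 0 we have 2u + 12 > 2u, so |(4u - 11)/(2u + 12) − 2| = 70/(2(2u + 12)) < 70/(2·2u) = (35/2)/u.
Thus |(4u - 11)/(2u + 12) − 2| < ε whenever u > (35/2)/ε.
Take N = (35/2)/ε. If u > N then |(4u - 11)/(2u + 12) − 2| < (35/2)/u < ε.

N = (35/2)/ε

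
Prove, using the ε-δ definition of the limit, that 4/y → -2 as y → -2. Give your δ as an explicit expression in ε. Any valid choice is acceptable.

δ = min(1, (1/2)ε)

Suppose ε > 0. We seek δ > 0 such that 0 < |y + 2| < δ implies |4/y + 2| < ε.
|4/y + 2| = 4·|-2 − y|/(2·|y|) = 4|y + 2|/(2|y|).
Restrict δ ≤ 1. Then |y + 2| < 1 gives |y| > 1, so 2|y| > 2.
Then |4/y + 2| < 4|y + 2|/2, which is < ε when |y + 2| < (1/2)ε.
Take δ = min(1, (1/2)ε). Then 0 < |y + 2| < δ gives both |y + 2| < 1 and |y + 2| < (1/2)ε, so |4/y + 2| < ε.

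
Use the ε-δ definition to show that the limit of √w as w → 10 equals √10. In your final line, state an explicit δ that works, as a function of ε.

δ = min(10, √10·ε)

Fix ε > 0. We want δ > 0 such that 0 < |w − 10| < δ implies |√w − √10| < ε.
Multiplying by the conjugate, |√w − √10| = |w − 10|/(√w + √10).
Restrict δ ≤ 10 so that |w − 10| < 10 forces w > 0, and then √w + √10 > √10.
Hence |√w − √10| < |w − 10|/√10, which is < ε once |w − 10| < √10·ε.
Take δ = min(10, √10·ε). If 0 < |w − 10| < δ then w > 0 and |√w − √10| < |w − 10|/√10 < ε.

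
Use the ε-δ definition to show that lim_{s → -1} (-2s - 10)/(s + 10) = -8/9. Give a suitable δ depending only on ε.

δ = min(9/2, (81/20)ε)

Suppose ε > 0. We want δ > 0 with 0 < |s + 1| < δ ⇒ |(-2s - 10)/(s + 10) + 8/9| < ε.
Combining over a common denominator, (-2s - 10)/(s + 10) + 8/9 = [(-2s - 10)·9 − (-8)·(s + 10)] / [9·(s + 10)] = -10(s + 1) / (9(s + 10)).
So |(-2s - 10)/(s + 10) + 8/9| = 10|s + 1| / (9·|s + 10|).
Restrict δ ≤ 9/2. Then |s + 1| < 9/2 gives |s + 10| = |(s + 1) + 9| ≥ 9 − 9/2 = 9/2.
Hence |(-2s - 10)/(s + 10) + 8/9| < 10|s + 1|/(9·(9/2)) = (20/81)|s + 1|, which is < ε once |s + 1| < (81/20)ε.
Take δ = min(9/2, (81/20)ε). Then 0 < |s + 1| < δ forces both bounds, so |(-2s - 10)/(s + 10) + 8/9| < ε.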